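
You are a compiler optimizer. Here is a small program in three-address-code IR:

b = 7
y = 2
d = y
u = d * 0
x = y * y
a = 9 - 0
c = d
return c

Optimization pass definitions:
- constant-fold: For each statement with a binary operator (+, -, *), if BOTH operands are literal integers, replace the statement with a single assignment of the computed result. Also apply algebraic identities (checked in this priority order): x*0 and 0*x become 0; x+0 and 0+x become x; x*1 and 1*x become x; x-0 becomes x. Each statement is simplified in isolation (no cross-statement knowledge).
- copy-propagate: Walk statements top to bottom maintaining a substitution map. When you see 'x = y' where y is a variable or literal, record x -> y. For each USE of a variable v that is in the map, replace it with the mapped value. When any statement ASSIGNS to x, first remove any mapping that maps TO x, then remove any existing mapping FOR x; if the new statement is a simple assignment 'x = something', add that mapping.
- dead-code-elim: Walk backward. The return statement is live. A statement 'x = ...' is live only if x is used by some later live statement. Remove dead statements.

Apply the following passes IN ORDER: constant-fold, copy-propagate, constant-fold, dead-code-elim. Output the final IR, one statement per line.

Initial IR:
  b = 7
  y = 2
  d = y
  u = d * 0
  x = y * y
  a = 9 - 0
  c = d
  return c
After constant-fold (8 stmts):
  b = 7
  y = 2
  d = y
  u = 0
  x = y * y
  a = 9
  c = d
  return c
After copy-propagate (8 stmts):
  b = 7
  y = 2
  d = 2
  u = 0
  x = 2 * 2
  a = 9
  c = 2
  return 2
After constant-fold (8 stmts):
  b = 7
  y = 2
  d = 2
  u = 0
  x = 4
  a = 9
  c = 2
  return 2
After dead-code-elim (1 stmts):
  return 2

Answer: return 2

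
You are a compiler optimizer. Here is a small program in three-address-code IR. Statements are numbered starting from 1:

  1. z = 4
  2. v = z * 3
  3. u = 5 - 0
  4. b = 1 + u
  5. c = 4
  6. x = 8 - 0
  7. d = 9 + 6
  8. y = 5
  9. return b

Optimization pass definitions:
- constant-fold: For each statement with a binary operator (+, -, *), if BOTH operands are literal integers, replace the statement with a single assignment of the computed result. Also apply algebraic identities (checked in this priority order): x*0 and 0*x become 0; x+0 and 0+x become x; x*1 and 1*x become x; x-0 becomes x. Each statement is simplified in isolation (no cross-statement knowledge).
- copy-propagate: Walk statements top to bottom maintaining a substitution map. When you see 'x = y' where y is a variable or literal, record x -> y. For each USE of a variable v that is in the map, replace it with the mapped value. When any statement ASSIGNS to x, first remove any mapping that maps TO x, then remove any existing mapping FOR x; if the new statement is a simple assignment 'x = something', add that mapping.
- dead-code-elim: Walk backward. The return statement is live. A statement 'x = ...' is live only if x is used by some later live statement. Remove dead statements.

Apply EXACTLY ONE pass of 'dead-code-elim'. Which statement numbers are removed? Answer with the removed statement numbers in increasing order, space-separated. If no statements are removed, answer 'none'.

Answer: 1 2 5 6 7 8

Derivation:
Backward liveness scan:
Stmt 1 'z = 4': DEAD (z not in live set [])
Stmt 2 'v = z * 3': DEAD (v not in live set [])
Stmt 3 'u = 5 - 0': KEEP (u is live); live-in = []
Stmt 4 'b = 1 + u': KEEP (b is live); live-in = ['u']
Stmt 5 'c = 4': DEAD (c not in live set ['b'])
Stmt 6 'x = 8 - 0': DEAD (x not in live set ['b'])
Stmt 7 'd = 9 + 6': DEAD (d not in live set ['b'])
Stmt 8 'y = 5': DEAD (y not in live set ['b'])
Stmt 9 'return b': KEEP (return); live-in = ['b']
Removed statement numbers: [1, 2, 5, 6, 7, 8]
Surviving IR:
  u = 5 - 0
  b = 1 + u
  return b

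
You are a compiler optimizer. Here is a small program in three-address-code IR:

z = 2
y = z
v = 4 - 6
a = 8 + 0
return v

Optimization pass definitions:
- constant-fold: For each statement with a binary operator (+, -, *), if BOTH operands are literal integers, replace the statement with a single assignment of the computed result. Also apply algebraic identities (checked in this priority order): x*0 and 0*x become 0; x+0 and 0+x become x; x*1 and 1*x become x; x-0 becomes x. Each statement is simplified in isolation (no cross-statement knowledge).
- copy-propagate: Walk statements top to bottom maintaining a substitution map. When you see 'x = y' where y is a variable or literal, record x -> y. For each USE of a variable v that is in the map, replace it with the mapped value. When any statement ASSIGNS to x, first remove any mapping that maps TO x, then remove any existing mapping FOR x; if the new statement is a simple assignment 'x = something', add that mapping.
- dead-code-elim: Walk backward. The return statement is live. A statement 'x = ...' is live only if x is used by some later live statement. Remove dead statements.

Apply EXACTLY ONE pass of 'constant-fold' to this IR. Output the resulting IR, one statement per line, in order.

Answer: z = 2
y = z
v = -2
a = 8
return v

Derivation:
Applying constant-fold statement-by-statement:
  [1] z = 2  (unchanged)
  [2] y = z  (unchanged)
  [3] v = 4 - 6  -> v = -2
  [4] a = 8 + 0  -> a = 8
  [5] return v  (unchanged)
Result (5 stmts):
  z = 2
  y = z
  v = -2
  a = 8
  return v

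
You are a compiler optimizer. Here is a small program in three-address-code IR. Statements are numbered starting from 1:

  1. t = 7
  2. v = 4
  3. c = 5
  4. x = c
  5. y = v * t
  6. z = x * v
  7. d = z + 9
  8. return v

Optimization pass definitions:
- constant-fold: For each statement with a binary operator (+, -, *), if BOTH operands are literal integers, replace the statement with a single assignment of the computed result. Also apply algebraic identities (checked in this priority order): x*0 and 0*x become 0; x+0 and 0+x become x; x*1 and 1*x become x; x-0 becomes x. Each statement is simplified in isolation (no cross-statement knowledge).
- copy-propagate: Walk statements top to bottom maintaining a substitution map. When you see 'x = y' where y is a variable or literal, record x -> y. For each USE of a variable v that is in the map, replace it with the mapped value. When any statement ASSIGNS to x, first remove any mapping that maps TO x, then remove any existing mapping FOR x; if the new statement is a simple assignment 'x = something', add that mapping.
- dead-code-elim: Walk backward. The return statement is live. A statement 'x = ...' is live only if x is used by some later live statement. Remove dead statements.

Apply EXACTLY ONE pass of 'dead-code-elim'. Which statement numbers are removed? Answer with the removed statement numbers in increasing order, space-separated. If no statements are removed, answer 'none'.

Answer: 1 3 4 5 6 7

Derivation:
Backward liveness scan:
Stmt 1 't = 7': DEAD (t not in live set [])
Stmt 2 'v = 4': KEEP (v is live); live-in = []
Stmt 3 'c = 5': DEAD (c not in live set ['v'])
Stmt 4 'x = c': DEAD (x not in live set ['v'])
Stmt 5 'y = v * t': DEAD (y not in live set ['v'])
Stmt 6 'z = x * v': DEAD (z not in live set ['v'])
Stmt 7 'd = z + 9': DEAD (d not in live set ['v'])
Stmt 8 'return v': KEEP (return); live-in = ['v']
Removed statement numbers: [1, 3, 4, 5, 6, 7]
Surviving IR:
  v = 4
  return v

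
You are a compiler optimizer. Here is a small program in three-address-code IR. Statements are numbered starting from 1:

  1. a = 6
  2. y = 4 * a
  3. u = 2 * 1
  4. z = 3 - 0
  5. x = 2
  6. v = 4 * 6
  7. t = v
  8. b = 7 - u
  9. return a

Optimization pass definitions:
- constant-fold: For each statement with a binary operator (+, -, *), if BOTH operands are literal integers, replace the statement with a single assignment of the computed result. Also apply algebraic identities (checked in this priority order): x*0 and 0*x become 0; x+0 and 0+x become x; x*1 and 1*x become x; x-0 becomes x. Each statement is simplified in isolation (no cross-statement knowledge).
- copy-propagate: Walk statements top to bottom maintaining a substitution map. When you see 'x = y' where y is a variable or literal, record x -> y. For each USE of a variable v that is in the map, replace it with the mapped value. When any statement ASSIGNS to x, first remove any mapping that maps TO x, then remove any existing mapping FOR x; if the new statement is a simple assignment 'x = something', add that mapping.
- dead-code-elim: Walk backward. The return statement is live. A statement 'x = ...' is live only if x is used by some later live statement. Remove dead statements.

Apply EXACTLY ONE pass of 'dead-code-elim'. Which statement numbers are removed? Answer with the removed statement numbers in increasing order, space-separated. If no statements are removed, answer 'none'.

Answer: 2 3 4 5 6 7 8

Derivation:
Backward liveness scan:
Stmt 1 'a = 6': KEEP (a is live); live-in = []
Stmt 2 'y = 4 * a': DEAD (y not in live set ['a'])
Stmt 3 'u = 2 * 1': DEAD (u not in live set ['a'])
Stmt 4 'z = 3 - 0': DEAD (z not in live set ['a'])
Stmt 5 'x = 2': DEAD (x not in live set ['a'])
Stmt 6 'v = 4 * 6': DEAD (v not in live set ['a'])
Stmt 7 't = v': DEAD (t not in live set ['a'])
Stmt 8 'b = 7 - u': DEAD (b not in live set ['a'])
Stmt 9 'return a': KEEP (return); live-in = ['a']
Removed statement numbers: [2, 3, 4, 5, 6, 7, 8]
Surviving IR:
  a = 6
  return a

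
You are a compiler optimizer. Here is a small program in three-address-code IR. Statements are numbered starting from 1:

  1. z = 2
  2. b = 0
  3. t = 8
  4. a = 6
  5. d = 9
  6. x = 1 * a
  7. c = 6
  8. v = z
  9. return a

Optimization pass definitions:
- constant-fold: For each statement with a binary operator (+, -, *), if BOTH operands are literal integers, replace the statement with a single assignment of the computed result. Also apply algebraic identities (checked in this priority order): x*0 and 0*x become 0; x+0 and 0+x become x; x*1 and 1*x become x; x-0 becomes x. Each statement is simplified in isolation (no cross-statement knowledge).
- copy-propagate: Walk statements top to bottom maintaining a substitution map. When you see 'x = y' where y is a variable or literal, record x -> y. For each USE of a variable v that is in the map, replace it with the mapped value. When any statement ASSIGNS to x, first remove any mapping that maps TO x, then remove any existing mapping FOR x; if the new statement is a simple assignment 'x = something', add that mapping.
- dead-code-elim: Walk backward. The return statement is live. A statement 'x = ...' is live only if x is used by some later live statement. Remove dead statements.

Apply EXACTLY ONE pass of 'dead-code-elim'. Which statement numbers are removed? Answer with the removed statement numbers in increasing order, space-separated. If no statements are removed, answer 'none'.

Backward liveness scan:
Stmt 1 'z = 2': DEAD (z not in live set [])
Stmt 2 'b = 0': DEAD (b not in live set [])
Stmt 3 't = 8': DEAD (t not in live set [])
Stmt 4 'a = 6': KEEP (a is live); live-in = []
Stmt 5 'd = 9': DEAD (d not in live set ['a'])
Stmt 6 'x = 1 * a': DEAD (x not in live set ['a'])
Stmt 7 'c = 6': DEAD (c not in live set ['a'])
Stmt 8 'v = z': DEAD (v not in live set ['a'])
Stmt 9 'return a': KEEP (return); live-in = ['a']
Removed statement numbers: [1, 2, 3, 5, 6, 7, 8]
Surviving IR:
  a = 6
  return a

Answer: 1 2 3 5 6 7 8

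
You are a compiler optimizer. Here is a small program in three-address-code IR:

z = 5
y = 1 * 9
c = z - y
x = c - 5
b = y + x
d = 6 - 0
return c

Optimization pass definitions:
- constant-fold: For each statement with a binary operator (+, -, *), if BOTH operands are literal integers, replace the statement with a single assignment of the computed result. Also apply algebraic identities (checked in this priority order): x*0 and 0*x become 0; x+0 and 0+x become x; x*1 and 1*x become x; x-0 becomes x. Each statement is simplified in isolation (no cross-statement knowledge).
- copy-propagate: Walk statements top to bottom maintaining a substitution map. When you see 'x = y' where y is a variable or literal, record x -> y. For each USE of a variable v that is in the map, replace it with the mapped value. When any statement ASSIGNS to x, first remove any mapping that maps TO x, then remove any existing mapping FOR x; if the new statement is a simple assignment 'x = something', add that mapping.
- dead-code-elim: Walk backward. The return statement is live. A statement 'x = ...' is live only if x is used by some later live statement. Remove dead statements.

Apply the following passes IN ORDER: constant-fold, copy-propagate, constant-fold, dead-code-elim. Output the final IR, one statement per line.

Answer: c = -4
return c

Derivation:
Initial IR:
  z = 5
  y = 1 * 9
  c = z - y
  x = c - 5
  b = y + x
  d = 6 - 0
  return c
After constant-fold (7 stmts):
  z = 5
  y = 9
  c = z - y
  x = c - 5
  b = y + x
  d = 6
  return c
After copy-propagate (7 stmts):
  z = 5
  y = 9
  c = 5 - 9
  x = c - 5
  b = 9 + x
  d = 6
  return c
After constant-fold (7 stmts):
  z = 5
  y = 9
  c = -4
  x = c - 5
  b = 9 + x
  d = 6
  return c
After dead-code-elim (2 stmts):
  c = -4
  return c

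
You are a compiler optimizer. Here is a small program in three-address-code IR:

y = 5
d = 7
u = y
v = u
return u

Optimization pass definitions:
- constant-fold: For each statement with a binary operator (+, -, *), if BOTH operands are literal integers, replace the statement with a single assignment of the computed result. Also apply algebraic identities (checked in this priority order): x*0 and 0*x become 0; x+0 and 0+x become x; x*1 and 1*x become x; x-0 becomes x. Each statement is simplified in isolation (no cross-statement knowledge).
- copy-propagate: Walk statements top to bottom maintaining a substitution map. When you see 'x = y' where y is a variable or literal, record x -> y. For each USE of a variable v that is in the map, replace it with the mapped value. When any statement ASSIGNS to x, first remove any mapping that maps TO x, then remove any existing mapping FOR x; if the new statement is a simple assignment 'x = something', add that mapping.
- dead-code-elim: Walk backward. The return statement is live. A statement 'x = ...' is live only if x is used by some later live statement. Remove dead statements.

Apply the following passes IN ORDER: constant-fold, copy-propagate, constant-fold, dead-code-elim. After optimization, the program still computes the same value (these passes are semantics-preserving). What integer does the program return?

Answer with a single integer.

Answer: 5

Derivation:
Initial IR:
  y = 5
  d = 7
  u = y
  v = u
  return u
After constant-fold (5 stmts):
  y = 5
  d = 7
  u = y
  v = u
  return u
After copy-propagate (5 stmts):
  y = 5
  d = 7
  u = 5
  v = 5
  return 5
After constant-fold (5 stmts):
  y = 5
  d = 7
  u = 5
  v = 5
  return 5
After dead-code-elim (1 stmts):
  return 5
Evaluate:
  y = 5  =>  y = 5
  d = 7  =>  d = 7
  u = y  =>  u = 5
  v = u  =>  v = 5
  return u = 5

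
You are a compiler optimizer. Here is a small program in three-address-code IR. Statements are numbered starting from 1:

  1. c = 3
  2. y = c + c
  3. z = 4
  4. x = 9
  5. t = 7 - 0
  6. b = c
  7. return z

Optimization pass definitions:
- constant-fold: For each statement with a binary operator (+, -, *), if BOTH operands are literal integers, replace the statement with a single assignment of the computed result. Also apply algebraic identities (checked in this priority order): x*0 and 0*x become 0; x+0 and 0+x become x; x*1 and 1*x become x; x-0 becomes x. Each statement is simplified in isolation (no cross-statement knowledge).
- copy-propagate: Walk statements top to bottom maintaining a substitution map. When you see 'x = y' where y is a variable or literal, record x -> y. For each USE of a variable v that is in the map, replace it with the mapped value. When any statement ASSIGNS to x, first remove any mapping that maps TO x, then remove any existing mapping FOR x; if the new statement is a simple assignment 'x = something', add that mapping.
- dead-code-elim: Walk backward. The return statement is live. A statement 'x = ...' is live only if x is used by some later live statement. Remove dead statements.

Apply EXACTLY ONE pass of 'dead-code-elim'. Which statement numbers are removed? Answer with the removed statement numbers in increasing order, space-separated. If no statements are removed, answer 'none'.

Answer: 1 2 4 5 6

Derivation:
Backward liveness scan:
Stmt 1 'c = 3': DEAD (c not in live set [])
Stmt 2 'y = c + c': DEAD (y not in live set [])
Stmt 3 'z = 4': KEEP (z is live); live-in = []
Stmt 4 'x = 9': DEAD (x not in live set ['z'])
Stmt 5 't = 7 - 0': DEAD (t not in live set ['z'])
Stmt 6 'b = c': DEAD (b not in live set ['z'])
Stmt 7 'return z': KEEP (return); live-in = ['z']
Removed statement numbers: [1, 2, 4, 5, 6]
Surviving IR:
  z = 4
  return z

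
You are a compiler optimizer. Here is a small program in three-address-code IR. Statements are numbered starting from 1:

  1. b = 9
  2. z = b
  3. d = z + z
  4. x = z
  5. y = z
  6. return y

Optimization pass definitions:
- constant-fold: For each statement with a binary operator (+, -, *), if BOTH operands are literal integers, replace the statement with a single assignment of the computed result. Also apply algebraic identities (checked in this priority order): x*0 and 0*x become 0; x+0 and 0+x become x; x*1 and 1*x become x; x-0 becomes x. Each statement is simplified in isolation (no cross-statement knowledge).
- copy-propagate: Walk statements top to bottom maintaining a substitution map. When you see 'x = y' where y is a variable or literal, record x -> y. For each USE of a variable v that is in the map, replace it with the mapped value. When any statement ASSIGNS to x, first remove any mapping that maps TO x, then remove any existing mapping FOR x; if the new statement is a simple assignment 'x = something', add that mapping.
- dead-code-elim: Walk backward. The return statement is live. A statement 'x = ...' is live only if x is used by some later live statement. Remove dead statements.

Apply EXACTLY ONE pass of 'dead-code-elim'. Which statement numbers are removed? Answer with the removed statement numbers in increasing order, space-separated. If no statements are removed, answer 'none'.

Backward liveness scan:
Stmt 1 'b = 9': KEEP (b is live); live-in = []
Stmt 2 'z = b': KEEP (z is live); live-in = ['b']
Stmt 3 'd = z + z': DEAD (d not in live set ['z'])
Stmt 4 'x = z': DEAD (x not in live set ['z'])
Stmt 5 'y = z': KEEP (y is live); live-in = ['z']
Stmt 6 'return y': KEEP (return); live-in = ['y']
Removed statement numbers: [3, 4]
Surviving IR:
  b = 9
  z = b
  y = z
  return y

Answer: 3 4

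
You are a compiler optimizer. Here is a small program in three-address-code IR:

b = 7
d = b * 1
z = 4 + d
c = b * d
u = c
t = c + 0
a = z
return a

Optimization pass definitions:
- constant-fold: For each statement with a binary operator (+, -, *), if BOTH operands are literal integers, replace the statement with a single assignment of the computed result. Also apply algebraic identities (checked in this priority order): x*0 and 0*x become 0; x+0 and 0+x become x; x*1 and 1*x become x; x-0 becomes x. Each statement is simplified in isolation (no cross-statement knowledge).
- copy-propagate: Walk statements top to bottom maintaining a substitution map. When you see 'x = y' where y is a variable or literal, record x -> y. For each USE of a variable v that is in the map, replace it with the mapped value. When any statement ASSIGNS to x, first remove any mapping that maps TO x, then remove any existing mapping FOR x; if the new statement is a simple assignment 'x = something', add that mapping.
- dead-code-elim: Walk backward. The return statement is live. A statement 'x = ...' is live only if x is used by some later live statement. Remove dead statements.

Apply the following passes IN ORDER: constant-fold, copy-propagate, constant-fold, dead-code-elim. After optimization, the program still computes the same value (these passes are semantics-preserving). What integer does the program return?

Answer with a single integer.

Answer: 11

Derivation:
Initial IR:
  b = 7
  d = b * 1
  z = 4 + d
  c = b * d
  u = c
  t = c + 0
  a = z
  return a
After constant-fold (8 stmts):
  b = 7
  d = b
  z = 4 + d
  c = b * d
  u = c
  t = c
  a = z
  return a
After copy-propagate (8 stmts):
  b = 7
  d = 7
  z = 4 + 7
  c = 7 * 7
  u = c
  t = c
  a = z
  return z
After constant-fold (8 stmts):
  b = 7
  d = 7
  z = 11
  c = 49
  u = c
  t = c
  a = z
  return z
After dead-code-elim (2 stmts):
  z = 11
  return z
Evaluate:
  b = 7  =>  b = 7
  d = b * 1  =>  d = 7
  z = 4 + d  =>  z = 11
  c = b * d  =>  c = 49
  u = c  =>  u = 49
  t = c + 0  =>  t = 49
  a = z  =>  a = 11
  return a = 11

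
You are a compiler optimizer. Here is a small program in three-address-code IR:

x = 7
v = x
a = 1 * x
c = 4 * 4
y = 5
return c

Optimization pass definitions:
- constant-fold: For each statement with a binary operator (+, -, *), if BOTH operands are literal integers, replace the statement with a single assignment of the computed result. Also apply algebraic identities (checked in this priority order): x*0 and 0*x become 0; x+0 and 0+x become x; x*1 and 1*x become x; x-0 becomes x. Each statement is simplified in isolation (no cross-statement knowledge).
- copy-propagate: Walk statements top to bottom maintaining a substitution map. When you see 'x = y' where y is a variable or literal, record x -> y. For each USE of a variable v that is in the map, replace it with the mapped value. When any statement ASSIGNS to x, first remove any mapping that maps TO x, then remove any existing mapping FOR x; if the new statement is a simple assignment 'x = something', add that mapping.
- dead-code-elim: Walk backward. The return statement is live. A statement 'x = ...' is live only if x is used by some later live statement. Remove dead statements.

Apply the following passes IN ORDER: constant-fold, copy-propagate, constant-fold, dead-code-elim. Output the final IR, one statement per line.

Answer: return 16

Derivation:
Initial IR:
  x = 7
  v = x
  a = 1 * x
  c = 4 * 4
  y = 5
  return c
After constant-fold (6 stmts):
  x = 7
  v = x
  a = x
  c = 16
  y = 5
  return c
After copy-propagate (6 stmts):
  x = 7
  v = 7
  a = 7
  c = 16
  y = 5
  return 16
After constant-fold (6 stmts):
  x = 7
  v = 7
  a = 7
  c = 16
  y = 5
  return 16
After dead-code-elim (1 stmts):
  return 16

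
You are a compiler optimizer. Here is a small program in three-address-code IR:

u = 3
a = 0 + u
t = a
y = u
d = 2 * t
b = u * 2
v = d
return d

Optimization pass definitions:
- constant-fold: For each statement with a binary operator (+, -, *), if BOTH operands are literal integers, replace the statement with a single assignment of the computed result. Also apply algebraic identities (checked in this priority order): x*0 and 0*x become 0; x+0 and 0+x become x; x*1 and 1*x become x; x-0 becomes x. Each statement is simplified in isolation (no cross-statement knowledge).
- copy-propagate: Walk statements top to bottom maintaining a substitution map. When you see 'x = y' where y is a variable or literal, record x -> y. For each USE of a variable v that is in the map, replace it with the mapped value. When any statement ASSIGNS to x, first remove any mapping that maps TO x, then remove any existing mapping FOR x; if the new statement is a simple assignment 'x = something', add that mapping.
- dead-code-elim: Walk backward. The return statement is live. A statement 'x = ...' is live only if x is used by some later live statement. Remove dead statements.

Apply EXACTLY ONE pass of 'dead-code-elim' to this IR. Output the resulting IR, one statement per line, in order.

Answer: u = 3
a = 0 + u
t = a
d = 2 * t
return d

Derivation:
Applying dead-code-elim statement-by-statement:
  [8] return d  -> KEEP (return); live=['d']
  [7] v = d  -> DEAD (v not live)
  [6] b = u * 2  -> DEAD (b not live)
  [5] d = 2 * t  -> KEEP; live=['t']
  [4] y = u  -> DEAD (y not live)
  [3] t = a  -> KEEP; live=['a']
  [2] a = 0 + u  -> KEEP; live=['u']
  [1] u = 3  -> KEEP; live=[]
Result (5 stmts):
  u = 3
  a = 0 + u
  t = a
  d = 2 * t
  return d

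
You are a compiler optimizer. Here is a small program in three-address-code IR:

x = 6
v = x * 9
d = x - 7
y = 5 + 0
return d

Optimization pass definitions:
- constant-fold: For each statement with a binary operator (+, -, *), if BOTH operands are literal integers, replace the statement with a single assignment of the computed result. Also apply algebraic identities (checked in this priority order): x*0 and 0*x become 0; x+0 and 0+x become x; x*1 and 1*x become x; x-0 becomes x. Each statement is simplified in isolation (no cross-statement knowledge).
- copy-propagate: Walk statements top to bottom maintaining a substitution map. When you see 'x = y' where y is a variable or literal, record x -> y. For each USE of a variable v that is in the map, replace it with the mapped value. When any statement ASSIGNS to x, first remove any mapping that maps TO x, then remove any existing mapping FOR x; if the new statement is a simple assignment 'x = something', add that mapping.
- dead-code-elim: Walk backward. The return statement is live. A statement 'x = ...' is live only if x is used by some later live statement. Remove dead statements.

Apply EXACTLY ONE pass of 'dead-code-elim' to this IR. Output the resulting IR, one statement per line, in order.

Applying dead-code-elim statement-by-statement:
  [5] return d  -> KEEP (return); live=['d']
  [4] y = 5 + 0  -> DEAD (y not live)
  [3] d = x - 7  -> KEEP; live=['x']
  [2] v = x * 9  -> DEAD (v not live)
  [1] x = 6  -> KEEP; live=[]
Result (3 stmts):
  x = 6
  d = x - 7
  return d

Answer: x = 6
d = x - 7
return d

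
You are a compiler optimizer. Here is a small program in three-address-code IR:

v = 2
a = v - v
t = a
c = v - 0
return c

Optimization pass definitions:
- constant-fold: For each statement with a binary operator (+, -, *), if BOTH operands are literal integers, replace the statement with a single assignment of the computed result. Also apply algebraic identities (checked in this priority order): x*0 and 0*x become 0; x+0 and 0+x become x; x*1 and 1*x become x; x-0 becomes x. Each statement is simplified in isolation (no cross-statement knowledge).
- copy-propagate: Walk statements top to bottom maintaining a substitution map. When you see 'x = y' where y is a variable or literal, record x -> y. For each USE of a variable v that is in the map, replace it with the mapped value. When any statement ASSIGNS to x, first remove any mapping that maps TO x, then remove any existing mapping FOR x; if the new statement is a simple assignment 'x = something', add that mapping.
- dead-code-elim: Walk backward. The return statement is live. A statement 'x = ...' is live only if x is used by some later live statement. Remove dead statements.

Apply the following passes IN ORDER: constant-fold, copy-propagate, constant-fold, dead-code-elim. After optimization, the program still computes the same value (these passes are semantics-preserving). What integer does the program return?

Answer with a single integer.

Initial IR:
  v = 2
  a = v - v
  t = a
  c = v - 0
  return c
After constant-fold (5 stmts):
  v = 2
  a = v - v
  t = a
  c = v
  return c
After copy-propagate (5 stmts):
  v = 2
  a = 2 - 2
  t = a
  c = 2
  return 2
After constant-fold (5 stmts):
  v = 2
  a = 0
  t = a
  c = 2
  return 2
After dead-code-elim (1 stmts):
  return 2
Evaluate:
  v = 2  =>  v = 2
  a = v - v  =>  a = 0
  t = a  =>  t = 0
  c = v - 0  =>  c = 2
  return c = 2

Answer: 2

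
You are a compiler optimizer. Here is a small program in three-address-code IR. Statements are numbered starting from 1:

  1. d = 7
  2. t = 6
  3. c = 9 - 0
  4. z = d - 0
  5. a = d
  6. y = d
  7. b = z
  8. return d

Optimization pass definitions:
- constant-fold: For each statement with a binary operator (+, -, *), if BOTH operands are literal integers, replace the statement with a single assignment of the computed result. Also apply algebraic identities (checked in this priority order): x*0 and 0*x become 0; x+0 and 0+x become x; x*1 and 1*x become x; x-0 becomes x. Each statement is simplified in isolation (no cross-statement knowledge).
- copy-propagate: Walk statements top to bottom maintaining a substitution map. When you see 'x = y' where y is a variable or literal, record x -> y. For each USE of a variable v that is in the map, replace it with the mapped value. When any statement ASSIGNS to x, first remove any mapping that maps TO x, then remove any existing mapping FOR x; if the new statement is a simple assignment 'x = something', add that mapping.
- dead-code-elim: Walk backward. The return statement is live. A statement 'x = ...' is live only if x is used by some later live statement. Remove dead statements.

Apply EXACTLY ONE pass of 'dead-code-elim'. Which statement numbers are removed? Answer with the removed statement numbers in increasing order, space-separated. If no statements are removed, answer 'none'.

Backward liveness scan:
Stmt 1 'd = 7': KEEP (d is live); live-in = []
Stmt 2 't = 6': DEAD (t not in live set ['d'])
Stmt 3 'c = 9 - 0': DEAD (c not in live set ['d'])
Stmt 4 'z = d - 0': DEAD (z not in live set ['d'])
Stmt 5 'a = d': DEAD (a not in live set ['d'])
Stmt 6 'y = d': DEAD (y not in live set ['d'])
Stmt 7 'b = z': DEAD (b not in live set ['d'])
Stmt 8 'return d': KEEP (return); live-in = ['d']
Removed statement numbers: [2, 3, 4, 5, 6, 7]
Surviving IR:
  d = 7
  return d

Answer: 2 3 4 5 6 7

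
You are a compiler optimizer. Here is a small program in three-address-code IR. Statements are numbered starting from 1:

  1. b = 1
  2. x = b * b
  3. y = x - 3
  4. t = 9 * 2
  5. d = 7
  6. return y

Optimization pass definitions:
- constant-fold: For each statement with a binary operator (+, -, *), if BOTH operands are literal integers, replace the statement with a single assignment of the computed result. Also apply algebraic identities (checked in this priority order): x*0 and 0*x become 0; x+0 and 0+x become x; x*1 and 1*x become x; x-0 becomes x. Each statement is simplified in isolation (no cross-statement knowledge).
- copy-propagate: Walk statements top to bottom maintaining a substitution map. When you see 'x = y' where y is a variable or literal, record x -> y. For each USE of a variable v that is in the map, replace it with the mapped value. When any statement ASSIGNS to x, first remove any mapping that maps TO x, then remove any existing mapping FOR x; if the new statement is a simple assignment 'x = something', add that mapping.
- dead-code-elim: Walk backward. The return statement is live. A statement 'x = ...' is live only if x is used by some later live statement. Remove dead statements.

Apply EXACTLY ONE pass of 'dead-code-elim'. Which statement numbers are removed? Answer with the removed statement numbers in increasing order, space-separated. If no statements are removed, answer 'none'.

Answer: 4 5

Derivation:
Backward liveness scan:
Stmt 1 'b = 1': KEEP (b is live); live-in = []
Stmt 2 'x = b * b': KEEP (x is live); live-in = ['b']
Stmt 3 'y = x - 3': KEEP (y is live); live-in = ['x']
Stmt 4 't = 9 * 2': DEAD (t not in live set ['y'])
Stmt 5 'd = 7': DEAD (d not in live set ['y'])
Stmt 6 'return y': KEEP (return); live-in = ['y']
Removed statement numbers: [4, 5]
Surviving IR:
  b = 1
  x = b * b
  y = x - 3
  return y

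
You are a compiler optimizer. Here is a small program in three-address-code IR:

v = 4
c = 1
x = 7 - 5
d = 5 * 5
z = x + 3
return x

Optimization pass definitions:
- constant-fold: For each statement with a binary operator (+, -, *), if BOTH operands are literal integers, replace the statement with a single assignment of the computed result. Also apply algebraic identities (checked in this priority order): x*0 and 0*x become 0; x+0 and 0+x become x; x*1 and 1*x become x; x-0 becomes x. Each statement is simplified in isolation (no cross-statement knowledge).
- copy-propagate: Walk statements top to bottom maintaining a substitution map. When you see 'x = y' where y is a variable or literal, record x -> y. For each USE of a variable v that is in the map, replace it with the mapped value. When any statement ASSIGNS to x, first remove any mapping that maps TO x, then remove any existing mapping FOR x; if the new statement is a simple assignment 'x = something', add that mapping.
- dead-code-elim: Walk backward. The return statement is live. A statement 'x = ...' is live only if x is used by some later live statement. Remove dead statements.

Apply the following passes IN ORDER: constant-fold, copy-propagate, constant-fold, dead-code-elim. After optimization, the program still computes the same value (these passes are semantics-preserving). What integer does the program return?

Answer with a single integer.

Initial IR:
  v = 4
  c = 1
  x = 7 - 5
  d = 5 * 5
  z = x + 3
  return x
After constant-fold (6 stmts):
  v = 4
  c = 1
  x = 2
  d = 25
  z = x + 3
  return x
After copy-propagate (6 stmts):
  v = 4
  c = 1
  x = 2
  d = 25
  z = 2 + 3
  return 2
After constant-fold (6 stmts):
  v = 4
  c = 1
  x = 2
  d = 25
  z = 5
  return 2
After dead-code-elim (1 stmts):
  return 2
Evaluate:
  v = 4  =>  v = 4
  c = 1  =>  c = 1
  x = 7 - 5  =>  x = 2
  d = 5 * 5  =>  d = 25
  z = x + 3  =>  z = 5
  return x = 2

Answer: 2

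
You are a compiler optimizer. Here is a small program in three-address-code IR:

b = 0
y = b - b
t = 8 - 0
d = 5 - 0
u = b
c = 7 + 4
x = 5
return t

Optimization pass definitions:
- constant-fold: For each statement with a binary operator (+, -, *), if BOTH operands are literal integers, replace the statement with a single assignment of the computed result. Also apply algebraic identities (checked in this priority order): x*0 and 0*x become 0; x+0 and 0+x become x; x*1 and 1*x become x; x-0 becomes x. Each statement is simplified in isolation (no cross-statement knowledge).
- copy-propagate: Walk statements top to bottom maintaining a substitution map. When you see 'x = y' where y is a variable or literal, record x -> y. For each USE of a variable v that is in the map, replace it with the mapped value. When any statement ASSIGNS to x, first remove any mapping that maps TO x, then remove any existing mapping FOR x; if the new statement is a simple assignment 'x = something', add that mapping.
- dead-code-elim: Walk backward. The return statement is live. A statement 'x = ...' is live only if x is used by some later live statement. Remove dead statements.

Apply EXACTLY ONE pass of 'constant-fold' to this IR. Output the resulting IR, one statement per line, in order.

Applying constant-fold statement-by-statement:
  [1] b = 0  (unchanged)
  [2] y = b - b  (unchanged)
  [3] t = 8 - 0  -> t = 8
  [4] d = 5 - 0  -> d = 5
  [5] u = b  (unchanged)
  [6] c = 7 + 4  -> c = 11
  [7] x = 5  (unchanged)
  [8] return t  (unchanged)
Result (8 stmts):
  b = 0
  y = b - b
  t = 8
  d = 5
  u = b
  c = 11
  x = 5
  return t

Answer: b = 0
y = b - b
t = 8
d = 5
u = b
c = 11
x = 5
return t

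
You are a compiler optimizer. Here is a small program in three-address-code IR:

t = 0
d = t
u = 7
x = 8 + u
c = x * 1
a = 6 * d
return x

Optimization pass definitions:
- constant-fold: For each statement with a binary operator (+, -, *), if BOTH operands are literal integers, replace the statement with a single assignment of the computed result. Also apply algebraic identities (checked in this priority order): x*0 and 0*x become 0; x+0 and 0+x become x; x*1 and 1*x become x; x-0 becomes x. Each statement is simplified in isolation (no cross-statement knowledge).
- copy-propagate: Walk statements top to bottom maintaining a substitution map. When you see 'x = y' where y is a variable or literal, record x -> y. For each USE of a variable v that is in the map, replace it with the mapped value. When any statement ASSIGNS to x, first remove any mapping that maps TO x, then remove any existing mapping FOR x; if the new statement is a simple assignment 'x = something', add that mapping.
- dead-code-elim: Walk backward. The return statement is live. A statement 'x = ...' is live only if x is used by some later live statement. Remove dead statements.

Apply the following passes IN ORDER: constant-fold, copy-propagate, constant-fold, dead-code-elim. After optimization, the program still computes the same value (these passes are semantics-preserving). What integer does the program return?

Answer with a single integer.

Answer: 15

Derivation:
Initial IR:
  t = 0
  d = t
  u = 7
  x = 8 + u
  c = x * 1
  a = 6 * d
  return x
After constant-fold (7 stmts):
  t = 0
  d = t
  u = 7
  x = 8 + u
  c = x
  a = 6 * d
  return x
After copy-propagate (7 stmts):
  t = 0
  d = 0
  u = 7
  x = 8 + 7
  c = x
  a = 6 * 0
  return x
After constant-fold (7 stmts):
  t = 0
  d = 0
  u = 7
  x = 15
  c = x
  a = 0
  return x
After dead-code-elim (2 stmts):
  x = 15
  return x
Evaluate:
  t = 0  =>  t = 0
  d = t  =>  d = 0
  u = 7  =>  u = 7
  x = 8 + u  =>  x = 15
  c = x * 1  =>  c = 15
  a = 6 * d  =>  a = 0
  return x = 15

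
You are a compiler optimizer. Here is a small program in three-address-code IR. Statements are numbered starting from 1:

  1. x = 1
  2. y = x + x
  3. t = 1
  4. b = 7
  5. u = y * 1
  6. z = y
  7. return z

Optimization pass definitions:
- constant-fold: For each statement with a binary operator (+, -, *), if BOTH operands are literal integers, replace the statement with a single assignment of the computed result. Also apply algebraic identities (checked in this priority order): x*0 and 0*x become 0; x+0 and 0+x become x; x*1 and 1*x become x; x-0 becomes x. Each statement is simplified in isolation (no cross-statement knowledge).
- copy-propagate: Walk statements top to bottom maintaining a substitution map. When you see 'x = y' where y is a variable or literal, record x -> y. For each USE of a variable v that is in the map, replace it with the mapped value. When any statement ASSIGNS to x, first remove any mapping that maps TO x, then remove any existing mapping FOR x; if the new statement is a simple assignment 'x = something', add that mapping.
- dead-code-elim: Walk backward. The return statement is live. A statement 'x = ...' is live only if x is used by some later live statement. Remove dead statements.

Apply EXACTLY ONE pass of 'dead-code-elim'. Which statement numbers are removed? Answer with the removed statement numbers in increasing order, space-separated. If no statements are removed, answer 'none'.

Answer: 3 4 5

Derivation:
Backward liveness scan:
Stmt 1 'x = 1': KEEP (x is live); live-in = []
Stmt 2 'y = x + x': KEEP (y is live); live-in = ['x']
Stmt 3 't = 1': DEAD (t not in live set ['y'])
Stmt 4 'b = 7': DEAD (b not in live set ['y'])
Stmt 5 'u = y * 1': DEAD (u not in live set ['y'])
Stmt 6 'z = y': KEEP (z is live); live-in = ['y']
Stmt 7 'return z': KEEP (return); live-in = ['z']
Removed statement numbers: [3, 4, 5]
Surviving IR:
  x = 1
  y = x + x
  z = y
  return z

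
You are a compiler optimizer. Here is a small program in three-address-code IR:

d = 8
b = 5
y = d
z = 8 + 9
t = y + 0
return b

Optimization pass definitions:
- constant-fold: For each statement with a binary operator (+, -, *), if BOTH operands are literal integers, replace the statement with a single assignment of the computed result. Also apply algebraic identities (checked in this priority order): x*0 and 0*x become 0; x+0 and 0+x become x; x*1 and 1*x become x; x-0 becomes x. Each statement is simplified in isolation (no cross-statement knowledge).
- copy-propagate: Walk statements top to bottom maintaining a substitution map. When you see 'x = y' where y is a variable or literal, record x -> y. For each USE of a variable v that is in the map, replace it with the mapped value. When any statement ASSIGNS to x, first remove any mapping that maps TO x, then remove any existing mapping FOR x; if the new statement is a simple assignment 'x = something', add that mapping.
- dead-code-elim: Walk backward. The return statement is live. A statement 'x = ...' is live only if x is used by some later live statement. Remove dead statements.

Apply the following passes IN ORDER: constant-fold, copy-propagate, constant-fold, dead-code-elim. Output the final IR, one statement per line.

Initial IR:
  d = 8
  b = 5
  y = d
  z = 8 + 9
  t = y + 0
  return b
After constant-fold (6 stmts):
  d = 8
  b = 5
  y = d
  z = 17
  t = y
  return b
After copy-propagate (6 stmts):
  d = 8
  b = 5
  y = 8
  z = 17
  t = 8
  return 5
After constant-fold (6 stmts):
  d = 8
  b = 5
  y = 8
  z = 17
  t = 8
  return 5
After dead-code-elim (1 stmts):
  return 5

Answer: return 5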